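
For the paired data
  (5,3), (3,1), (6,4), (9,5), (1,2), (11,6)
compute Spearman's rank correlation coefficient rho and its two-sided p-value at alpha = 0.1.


Step 1: Rank x and y separately (midranks; no ties here).
rank(x): 5->3, 3->2, 6->4, 9->5, 1->1, 11->6
rank(y): 3->3, 1->1, 4->4, 5->5, 2->2, 6->6
Step 2: d_i = R_x(i) - R_y(i); compute d_i^2.
  (3-3)^2=0, (2-1)^2=1, (4-4)^2=0, (5-5)^2=0, (1-2)^2=1, (6-6)^2=0
sum(d^2) = 2.
Step 3: rho = 1 - 6*2 / (6*(6^2 - 1)) = 1 - 12/210 = 0.942857.
Step 4: Under H0, t = rho * sqrt((n-2)/(1-rho^2)) = 5.6595 ~ t(4).
Step 5: Two-sided p-value from the t-distribution with 4 df = 0.004805.
Step 6: alpha = 0.1. reject H0.

rho = 0.9429, p = 0.004805, reject H0 at alpha = 0.1.


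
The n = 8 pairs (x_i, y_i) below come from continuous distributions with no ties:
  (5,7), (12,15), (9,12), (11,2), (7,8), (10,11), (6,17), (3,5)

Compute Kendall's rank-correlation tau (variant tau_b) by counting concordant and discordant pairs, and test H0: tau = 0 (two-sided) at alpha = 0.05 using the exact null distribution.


Step 1: Enumerate the 28 unordered pairs (i,j) with i<j and classify each by sign(x_j-x_i) * sign(y_j-y_i).
  (1,2):dx=+7,dy=+8->C; (1,3):dx=+4,dy=+5->C; (1,4):dx=+6,dy=-5->D; (1,5):dx=+2,dy=+1->C
  (1,6):dx=+5,dy=+4->C; (1,7):dx=+1,dy=+10->C; (1,8):dx=-2,dy=-2->C; (2,3):dx=-3,dy=-3->C
  (2,4):dx=-1,dy=-13->C; (2,5):dx=-5,dy=-7->C; (2,6):dx=-2,dy=-4->C; (2,7):dx=-6,dy=+2->D
  (2,8):dx=-9,dy=-10->C; (3,4):dx=+2,dy=-10->D; (3,5):dx=-2,dy=-4->C; (3,6):dx=+1,dy=-1->D
  (3,7):dx=-3,dy=+5->D; (3,8):dx=-6,dy=-7->C; (4,5):dx=-4,dy=+6->D; (4,6):dx=-1,dy=+9->D
  (4,7):dx=-5,dy=+15->D; (4,8):dx=-8,dy=+3->D; (5,6):dx=+3,dy=+3->C; (5,7):dx=-1,dy=+9->D
  (5,8):dx=-4,dy=-3->C; (6,7):dx=-4,dy=+6->D; (6,8):dx=-7,dy=-6->C; (7,8):dx=-3,dy=-12->C
Step 2: C = 17, D = 11, total pairs = 28.
Step 3: tau = (C - D)/(n(n-1)/2) = (17 - 11)/28 = 0.214286.
Step 4: Exact two-sided p-value (enumerate n! = 40320 permutations of y under H0): p = 0.548413.
Step 5: alpha = 0.05. fail to reject H0.

tau_b = 0.2143 (C=17, D=11), p = 0.548413, fail to reject H0.


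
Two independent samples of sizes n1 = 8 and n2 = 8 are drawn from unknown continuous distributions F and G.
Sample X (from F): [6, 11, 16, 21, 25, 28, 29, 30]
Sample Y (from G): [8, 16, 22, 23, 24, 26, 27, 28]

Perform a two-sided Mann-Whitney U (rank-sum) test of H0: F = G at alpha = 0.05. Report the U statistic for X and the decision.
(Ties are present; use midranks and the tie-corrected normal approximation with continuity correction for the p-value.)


Step 1: Combine and sort all 16 observations; assign midranks.
sorted (value, group): (6,X), (8,Y), (11,X), (16,X), (16,Y), (21,X), (22,Y), (23,Y), (24,Y), (25,X), (26,Y), (27,Y), (28,X), (28,Y), (29,X), (30,X)
ranks: 6->1, 8->2, 11->3, 16->4.5, 16->4.5, 21->6, 22->7, 23->8, 24->9, 25->10, 26->11, 27->12, 28->13.5, 28->13.5, 29->15, 30->16
Step 2: Rank sum for X: R1 = 1 + 3 + 4.5 + 6 + 10 + 13.5 + 15 + 16 = 69.
Step 3: U_X = R1 - n1(n1+1)/2 = 69 - 8*9/2 = 69 - 36 = 33.
       U_Y = n1*n2 - U_X = 64 - 33 = 31.
Step 4: Ties are present, so use the tie-corrected normal approximation (with continuity correction) for the p-value.
Step 5: p-value = 0.958060; compare to alpha = 0.05. fail to reject H0.

U_X = 33, p = 0.958060, fail to reject H0 at alpha = 0.05.


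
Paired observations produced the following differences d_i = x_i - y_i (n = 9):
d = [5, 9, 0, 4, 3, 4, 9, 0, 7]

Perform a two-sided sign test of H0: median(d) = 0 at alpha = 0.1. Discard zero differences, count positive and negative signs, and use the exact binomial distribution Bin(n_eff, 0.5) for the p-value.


Step 1: Discard zero differences. Original n = 9; n_eff = number of nonzero differences = 7.
Nonzero differences (with sign): +5, +9, +4, +3, +4, +9, +7
Step 2: Count signs: positive = 7, negative = 0.
Step 3: Under H0: P(positive) = 0.5, so the number of positives S ~ Bin(7, 0.5).
Step 4: Two-sided exact p-value = sum of Bin(7,0.5) probabilities at or below the observed probability = 0.015625.
Step 5: alpha = 0.1. reject H0.

n_eff = 7, pos = 7, neg = 0, p = 0.015625, reject H0.


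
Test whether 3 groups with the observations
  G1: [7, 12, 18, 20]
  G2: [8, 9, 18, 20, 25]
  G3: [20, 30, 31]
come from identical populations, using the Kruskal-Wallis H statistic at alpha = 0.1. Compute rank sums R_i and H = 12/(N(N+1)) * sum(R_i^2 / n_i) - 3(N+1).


Step 1: Combine all N = 12 observations and assign midranks.
sorted (value, group, rank): (7,G1,1), (8,G2,2), (9,G2,3), (12,G1,4), (18,G1,5.5), (18,G2,5.5), (20,G1,8), (20,G2,8), (20,G3,8), (25,G2,10), (30,G3,11), (31,G3,12)
Step 2: Sum ranks within each group.
R_1 = 18.5 (n_1 = 4)
R_2 = 28.5 (n_2 = 5)
R_3 = 31 (n_3 = 3)
Step 3: H = 12/(N(N+1)) * sum(R_i^2/n_i) - 3(N+1)
     = 12/(12*13) * (18.5^2/4 + 28.5^2/5 + 31^2/3) - 3*13
     = 0.076923 * 568.346 - 39
     = 4.718910.
Step 4: Ties present; correction factor C = 1 - 30/(12^3 - 12) = 0.982517. Corrected H = 4.718910 / 0.982517 = 4.802877.
Step 5: Under H0, H ~ chi^2(2); p-value = 0.090588.
Step 6: alpha = 0.1. reject H0.

H = 4.8029, df = 2, p = 0.090588, reject H0.


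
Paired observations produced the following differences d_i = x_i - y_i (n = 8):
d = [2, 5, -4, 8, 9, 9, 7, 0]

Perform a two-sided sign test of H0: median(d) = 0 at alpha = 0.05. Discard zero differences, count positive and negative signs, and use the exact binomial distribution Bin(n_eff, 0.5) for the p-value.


Step 1: Discard zero differences. Original n = 8; n_eff = number of nonzero differences = 7.
Nonzero differences (with sign): +2, +5, -4, +8, +9, +9, +7
Step 2: Count signs: positive = 6, negative = 1.
Step 3: Under H0: P(positive) = 0.5, so the number of positives S ~ Bin(7, 0.5).
Step 4: Two-sided exact p-value = sum of Bin(7,0.5) probabilities at or below the observed probability = 0.125000.
Step 5: alpha = 0.05. fail to reject H0.

n_eff = 7, pos = 6, neg = 1, p = 0.125000, fail to reject H0.


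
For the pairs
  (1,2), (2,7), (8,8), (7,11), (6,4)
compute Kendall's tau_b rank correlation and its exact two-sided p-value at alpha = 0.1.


Step 1: Enumerate the 10 unordered pairs (i,j) with i<j and classify each by sign(x_j-x_i) * sign(y_j-y_i).
  (1,2):dx=+1,dy=+5->C; (1,3):dx=+7,dy=+6->C; (1,4):dx=+6,dy=+9->C; (1,5):dx=+5,dy=+2->C
  (2,3):dx=+6,dy=+1->C; (2,4):dx=+5,dy=+4->C; (2,5):dx=+4,dy=-3->D; (3,4):dx=-1,dy=+3->D
  (3,5):dx=-2,dy=-4->C; (4,5):dx=-1,dy=-7->C
Step 2: C = 8, D = 2, total pairs = 10.
Step 3: tau = (C - D)/(n(n-1)/2) = (8 - 2)/10 = 0.600000.
Step 4: Exact two-sided p-value (enumerate n! = 120 permutations of y under H0): p = 0.233333.
Step 5: alpha = 0.1. fail to reject H0.

tau_b = 0.6000 (C=8, D=2), p = 0.233333, fail to reject H0.


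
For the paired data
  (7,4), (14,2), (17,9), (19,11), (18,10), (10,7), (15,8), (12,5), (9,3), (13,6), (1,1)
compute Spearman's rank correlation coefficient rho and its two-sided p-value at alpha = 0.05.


Step 1: Rank x and y separately (midranks; no ties here).
rank(x): 7->2, 14->7, 17->9, 19->11, 18->10, 10->4, 15->8, 12->5, 9->3, 13->6, 1->1
rank(y): 4->4, 2->2, 9->9, 11->11, 10->10, 7->7, 8->8, 5->5, 3->3, 6->6, 1->1
Step 2: d_i = R_x(i) - R_y(i); compute d_i^2.
  (2-4)^2=4, (7-2)^2=25, (9-9)^2=0, (11-11)^2=0, (10-10)^2=0, (4-7)^2=9, (8-8)^2=0, (5-5)^2=0, (3-3)^2=0, (6-6)^2=0, (1-1)^2=0
sum(d^2) = 38.
Step 3: rho = 1 - 6*38 / (11*(11^2 - 1)) = 1 - 228/1320 = 0.827273.
Step 4: Under H0, t = rho * sqrt((n-2)/(1-rho^2)) = 4.4176 ~ t(9).
Step 5: Two-sided p-value from the t-distribution with 9 df = 0.001677.
Step 6: alpha = 0.05. reject H0.

rho = 0.8273, p = 0.001677, reject H0 at alpha = 0.05.


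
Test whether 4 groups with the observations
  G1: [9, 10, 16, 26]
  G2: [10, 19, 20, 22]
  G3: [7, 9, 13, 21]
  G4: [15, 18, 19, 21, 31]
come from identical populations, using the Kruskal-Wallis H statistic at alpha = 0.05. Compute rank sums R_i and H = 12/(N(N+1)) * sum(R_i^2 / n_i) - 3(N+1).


Step 1: Combine all N = 17 observations and assign midranks.
sorted (value, group, rank): (7,G3,1), (9,G1,2.5), (9,G3,2.5), (10,G1,4.5), (10,G2,4.5), (13,G3,6), (15,G4,7), (16,G1,8), (18,G4,9), (19,G2,10.5), (19,G4,10.5), (20,G2,12), (21,G3,13.5), (21,G4,13.5), (22,G2,15), (26,G1,16), (31,G4,17)
Step 2: Sum ranks within each group.
R_1 = 31 (n_1 = 4)
R_2 = 42 (n_2 = 4)
R_3 = 23 (n_3 = 4)
R_4 = 57 (n_4 = 5)
Step 3: H = 12/(N(N+1)) * sum(R_i^2/n_i) - 3(N+1)
     = 12/(17*18) * (31^2/4 + 42^2/4 + 23^2/4 + 57^2/5) - 3*18
     = 0.039216 * 1463.3 - 54
     = 3.384314.
Step 4: Ties present; correction factor C = 1 - 24/(17^3 - 17) = 0.995098. Corrected H = 3.384314 / 0.995098 = 3.400985.
Step 5: Under H0, H ~ chi^2(3); p-value = 0.333833.
Step 6: alpha = 0.05. fail to reject H0.

H = 3.4010, df = 3, p = 0.333833, fail to reject H0.


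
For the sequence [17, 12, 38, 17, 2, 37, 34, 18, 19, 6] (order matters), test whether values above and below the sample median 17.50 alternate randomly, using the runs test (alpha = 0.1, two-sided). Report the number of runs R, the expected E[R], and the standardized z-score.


Step 1: Compute median = 17.50; label A = above, B = below.
Labels in order: BBABBAAAAB  (n_A = 5, n_B = 5)
Step 2: Count runs R = 5.
Step 3: Under H0 (random ordering), E[R] = 2*n_A*n_B/(n_A+n_B) + 1 = 2*5*5/10 + 1 = 6.0000.
        Var[R] = 2*n_A*n_B*(2*n_A*n_B - n_A - n_B) / ((n_A+n_B)^2 * (n_A+n_B-1)) = 2000/900 = 2.2222.
        SD[R] = 1.4907.
Step 4: Continuity-corrected z = (R + 0.5 - E[R]) / SD[R] = (5 + 0.5 - 6.0000) / 1.4907 = -0.3354.
Step 5: Two-sided p-value via normal approximation = 2*(1 - Phi(|z|)) = 0.737316.
Step 6: alpha = 0.1. fail to reject H0.

R = 5, z = -0.3354, p = 0.737316, fail to reject H0.


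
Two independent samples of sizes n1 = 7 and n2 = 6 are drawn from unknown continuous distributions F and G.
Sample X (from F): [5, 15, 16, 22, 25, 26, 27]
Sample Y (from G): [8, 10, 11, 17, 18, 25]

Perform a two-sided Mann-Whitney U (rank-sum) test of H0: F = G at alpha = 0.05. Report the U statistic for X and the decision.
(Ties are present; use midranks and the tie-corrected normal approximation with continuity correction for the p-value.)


Step 1: Combine and sort all 13 observations; assign midranks.
sorted (value, group): (5,X), (8,Y), (10,Y), (11,Y), (15,X), (16,X), (17,Y), (18,Y), (22,X), (25,X), (25,Y), (26,X), (27,X)
ranks: 5->1, 8->2, 10->3, 11->4, 15->5, 16->6, 17->7, 18->8, 22->9, 25->10.5, 25->10.5, 26->12, 27->13
Step 2: Rank sum for X: R1 = 1 + 5 + 6 + 9 + 10.5 + 12 + 13 = 56.5.
Step 3: U_X = R1 - n1(n1+1)/2 = 56.5 - 7*8/2 = 56.5 - 28 = 28.5.
       U_Y = n1*n2 - U_X = 42 - 28.5 = 13.5.
Step 4: Ties are present, so use the tie-corrected normal approximation (with continuity correction) for the p-value.
Step 5: p-value = 0.316645; compare to alpha = 0.05. fail to reject H0.

U_X = 28.5, p = 0.316645, fail to reject H0 at alpha = 0.05.


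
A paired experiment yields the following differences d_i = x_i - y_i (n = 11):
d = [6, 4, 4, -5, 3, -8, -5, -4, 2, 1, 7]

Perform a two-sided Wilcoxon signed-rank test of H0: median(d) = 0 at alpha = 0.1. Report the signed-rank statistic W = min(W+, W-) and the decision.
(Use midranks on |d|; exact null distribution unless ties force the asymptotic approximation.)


Step 1: Drop any zero differences (none here) and take |d_i|.
|d| = [6, 4, 4, 5, 3, 8, 5, 4, 2, 1, 7]
Step 2: Midrank |d_i| (ties get averaged ranks).
ranks: |6|->9, |4|->5, |4|->5, |5|->7.5, |3|->3, |8|->11, |5|->7.5, |4|->5, |2|->2, |1|->1, |7|->10
Step 3: Attach original signs; sum ranks with positive sign and with negative sign.
W+ = 9 + 5 + 5 + 3 + 2 + 1 + 10 = 35
W- = 7.5 + 11 + 7.5 + 5 = 31
(Check: W+ + W- = 66 should equal n(n+1)/2 = 66.)
Step 4: Test statistic W = min(W+, W-) = 31.
Step 5: Ties in |d|, so use the tie-corrected normal approximation.
        E[W] = n(n+1)/4 = 11*12/4 = 33.
        Tie groups: |d|=4 (t=3), |d|=5 (t=2); sum(t^3 - t) = 30.
        Var[W] = n(n+1)(2n+1)/24 - sum(t^3-t)/48 = 3036/24 - 30/48 = 125.875.
        z = (W - E[W]) / sqrt(Var[W]) = (31 - 33) / 11.2194 = -0.1783.
        Two-sided p = 2*Phi(z) = 0.858517.
Step 6: alpha = 0.1. fail to reject H0.

W+ = 35, W- = 31, W = min = 31, p = 0.858517, fail to reject H0.


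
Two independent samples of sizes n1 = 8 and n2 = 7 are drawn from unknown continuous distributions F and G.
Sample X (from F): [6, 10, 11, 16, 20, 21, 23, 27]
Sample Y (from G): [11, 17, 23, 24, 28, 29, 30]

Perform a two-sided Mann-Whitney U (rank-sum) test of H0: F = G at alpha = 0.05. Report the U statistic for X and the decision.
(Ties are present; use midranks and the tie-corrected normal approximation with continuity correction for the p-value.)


Step 1: Combine and sort all 15 observations; assign midranks.
sorted (value, group): (6,X), (10,X), (11,X), (11,Y), (16,X), (17,Y), (20,X), (21,X), (23,X), (23,Y), (24,Y), (27,X), (28,Y), (29,Y), (30,Y)
ranks: 6->1, 10->2, 11->3.5, 11->3.5, 16->5, 17->6, 20->7, 21->8, 23->9.5, 23->9.5, 24->11, 27->12, 28->13, 29->14, 30->15
Step 2: Rank sum for X: R1 = 1 + 2 + 3.5 + 5 + 7 + 8 + 9.5 + 12 = 48.
Step 3: U_X = R1 - n1(n1+1)/2 = 48 - 8*9/2 = 48 - 36 = 12.
       U_Y = n1*n2 - U_X = 56 - 12 = 44.
Step 4: Ties are present, so use the tie-corrected normal approximation (with continuity correction) for the p-value.
Step 5: p-value = 0.072337; compare to alpha = 0.05. fail to reject H0.

U_X = 12, p = 0.072337, fail to reject H0 at alpha = 0.05.


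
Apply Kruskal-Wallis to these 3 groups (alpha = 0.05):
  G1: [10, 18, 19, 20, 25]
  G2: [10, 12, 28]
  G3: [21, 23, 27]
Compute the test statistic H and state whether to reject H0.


Step 1: Combine all N = 11 observations and assign midranks.
sorted (value, group, rank): (10,G1,1.5), (10,G2,1.5), (12,G2,3), (18,G1,4), (19,G1,5), (20,G1,6), (21,G3,7), (23,G3,8), (25,G1,9), (27,G3,10), (28,G2,11)
Step 2: Sum ranks within each group.
R_1 = 25.5 (n_1 = 5)
R_2 = 15.5 (n_2 = 3)
R_3 = 25 (n_3 = 3)
Step 3: H = 12/(N(N+1)) * sum(R_i^2/n_i) - 3(N+1)
     = 12/(11*12) * (25.5^2/5 + 15.5^2/3 + 25^2/3) - 3*12
     = 0.090909 * 418.467 - 36
     = 2.042424.
Step 4: Ties present; correction factor C = 1 - 6/(11^3 - 11) = 0.995455. Corrected H = 2.042424 / 0.995455 = 2.051750.
Step 5: Under H0, H ~ chi^2(2); p-value = 0.358483.
Step 6: alpha = 0.05. fail to reject H0.

H = 2.0518, df = 2, p = 0.358483, fail to reject H0.


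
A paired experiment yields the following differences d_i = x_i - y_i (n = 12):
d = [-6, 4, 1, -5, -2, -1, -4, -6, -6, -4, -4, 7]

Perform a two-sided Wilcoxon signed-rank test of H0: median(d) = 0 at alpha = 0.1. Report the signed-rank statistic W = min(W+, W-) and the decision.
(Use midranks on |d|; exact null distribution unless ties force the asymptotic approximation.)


Step 1: Drop any zero differences (none here) and take |d_i|.
|d| = [6, 4, 1, 5, 2, 1, 4, 6, 6, 4, 4, 7]
Step 2: Midrank |d_i| (ties get averaged ranks).
ranks: |6|->10, |4|->5.5, |1|->1.5, |5|->8, |2|->3, |1|->1.5, |4|->5.5, |6|->10, |6|->10, |4|->5.5, |4|->5.5, |7|->12
Step 3: Attach original signs; sum ranks with positive sign and with negative sign.
W+ = 5.5 + 1.5 + 12 = 19
W- = 10 + 8 + 3 + 1.5 + 5.5 + 10 + 10 + 5.5 + 5.5 = 59
(Check: W+ + W- = 78 should equal n(n+1)/2 = 78.)
Step 4: Test statistic W = min(W+, W-) = 19.
Step 5: Ties in |d|, so use the tie-corrected normal approximation.
        E[W] = n(n+1)/4 = 12*13/4 = 39.
        Tie groups: |d|=1 (t=2), |d|=4 (t=4), |d|=6 (t=3); sum(t^3 - t) = 90.
        Var[W] = n(n+1)(2n+1)/24 - sum(t^3-t)/48 = 3900/24 - 90/48 = 160.625.
        z = (W - E[W]) / sqrt(Var[W]) = (19 - 39) / 12.6738 = -1.5781.
        Two-sided p = 2*Phi(z) = 0.114552.
Step 6: alpha = 0.1. fail to reject H0.

W+ = 19, W- = 59, W = min = 19, p = 0.114552, fail to reject H0.


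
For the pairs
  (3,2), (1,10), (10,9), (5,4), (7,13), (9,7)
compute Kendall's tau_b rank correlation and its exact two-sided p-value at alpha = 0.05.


Step 1: Enumerate the 15 unordered pairs (i,j) with i<j and classify each by sign(x_j-x_i) * sign(y_j-y_i).
  (1,2):dx=-2,dy=+8->D; (1,3):dx=+7,dy=+7->C; (1,4):dx=+2,dy=+2->C; (1,5):dx=+4,dy=+11->C
  (1,6):dx=+6,dy=+5->C; (2,3):dx=+9,dy=-1->D; (2,4):dx=+4,dy=-6->D; (2,5):dx=+6,dy=+3->C
  (2,6):dx=+8,dy=-3->D; (3,4):dx=-5,dy=-5->C; (3,5):dx=-3,dy=+4->D; (3,6):dx=-1,dy=-2->C
  (4,5):dx=+2,dy=+9->C; (4,6):dx=+4,dy=+3->C; (5,6):dx=+2,dy=-6->D
Step 2: C = 9, D = 6, total pairs = 15.
Step 3: tau = (C - D)/(n(n-1)/2) = (9 - 6)/15 = 0.200000.
Step 4: Exact two-sided p-value (enumerate n! = 720 permutations of y under H0): p = 0.719444.
Step 5: alpha = 0.05. fail to reject H0.

tau_b = 0.2000 (C=9, D=6), p = 0.719444, fail to reject H0.


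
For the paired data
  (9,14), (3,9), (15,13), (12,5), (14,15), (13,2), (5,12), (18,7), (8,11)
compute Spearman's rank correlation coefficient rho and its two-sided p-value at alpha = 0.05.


Step 1: Rank x and y separately (midranks; no ties here).
rank(x): 9->4, 3->1, 15->8, 12->5, 14->7, 13->6, 5->2, 18->9, 8->3
rank(y): 14->8, 9->4, 13->7, 5->2, 15->9, 2->1, 12->6, 7->3, 11->5
Step 2: d_i = R_x(i) - R_y(i); compute d_i^2.
  (4-8)^2=16, (1-4)^2=9, (8-7)^2=1, (5-2)^2=9, (7-9)^2=4, (6-1)^2=25, (2-6)^2=16, (9-3)^2=36, (3-5)^2=4
sum(d^2) = 120.
Step 3: rho = 1 - 6*120 / (9*(9^2 - 1)) = 1 - 720/720 = 0.000000.
Step 4: Under H0, t = rho * sqrt((n-2)/(1-rho^2)) = 0.0000 ~ t(7).
Step 5: Two-sided p-value from the t-distribution with 7 df = 1.000000.
Step 6: alpha = 0.05. fail to reject H0.

rho = 0.0000, p = 1.000000, fail to reject H0 at alpha = 0.05.


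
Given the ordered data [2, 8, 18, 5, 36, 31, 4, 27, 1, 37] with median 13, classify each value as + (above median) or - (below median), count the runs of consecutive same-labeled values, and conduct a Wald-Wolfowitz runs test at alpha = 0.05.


Step 1: Compute median = 13; label A = above, B = below.
Labels in order: BBABAABABA  (n_A = 5, n_B = 5)
Step 2: Count runs R = 8.
Step 3: Under H0 (random ordering), E[R] = 2*n_A*n_B/(n_A+n_B) + 1 = 2*5*5/10 + 1 = 6.0000.
        Var[R] = 2*n_A*n_B*(2*n_A*n_B - n_A - n_B) / ((n_A+n_B)^2 * (n_A+n_B-1)) = 2000/900 = 2.2222.
        SD[R] = 1.4907.
Step 4: Continuity-corrected z = (R - 0.5 - E[R]) / SD[R] = (8 - 0.5 - 6.0000) / 1.4907 = 1.0062.
Step 5: Two-sided p-value via normal approximation = 2*(1 - Phi(|z|)) = 0.314305.
Step 6: alpha = 0.05. fail to reject H0.

R = 8, z = 1.0062, p = 0.314305, fail to reject H0.


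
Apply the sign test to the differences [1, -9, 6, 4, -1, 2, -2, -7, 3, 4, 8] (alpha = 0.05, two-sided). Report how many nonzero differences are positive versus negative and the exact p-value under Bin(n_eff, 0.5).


Step 1: Discard zero differences. Original n = 11; n_eff = number of nonzero differences = 11.
Nonzero differences (with sign): +1, -9, +6, +4, -1, +2, -2, -7, +3, +4, +8
Step 2: Count signs: positive = 7, negative = 4.
Step 3: Under H0: P(positive) = 0.5, so the number of positives S ~ Bin(11, 0.5).
Step 4: Two-sided exact p-value = sum of Bin(11,0.5) probabilities at or below the observed probability = 0.548828.
Step 5: alpha = 0.05. fail to reject H0.

n_eff = 11, pos = 7, neg = 4, p = 0.548828, fail to reject H0.


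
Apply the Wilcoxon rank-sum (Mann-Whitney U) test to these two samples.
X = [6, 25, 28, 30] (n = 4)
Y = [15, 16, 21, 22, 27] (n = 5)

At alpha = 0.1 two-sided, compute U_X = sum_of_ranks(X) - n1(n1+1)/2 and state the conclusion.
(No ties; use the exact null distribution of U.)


Step 1: Combine and sort all 9 observations; assign midranks.
sorted (value, group): (6,X), (15,Y), (16,Y), (21,Y), (22,Y), (25,X), (27,Y), (28,X), (30,X)
ranks: 6->1, 15->2, 16->3, 21->4, 22->5, 25->6, 27->7, 28->8, 30->9
Step 2: Rank sum for X: R1 = 1 + 6 + 8 + 9 = 24.
Step 3: U_X = R1 - n1(n1+1)/2 = 24 - 4*5/2 = 24 - 10 = 14.
       U_Y = n1*n2 - U_X = 20 - 14 = 6.
Step 4: No ties, so the exact null distribution of U (based on enumerating the C(9,4) = 126 equally likely rank assignments) gives the two-sided p-value.
Step 5: p-value = 0.412698; compare to alpha = 0.1. fail to reject H0.

U_X = 14, p = 0.412698, fail to reject H0 at alpha = 0.1.


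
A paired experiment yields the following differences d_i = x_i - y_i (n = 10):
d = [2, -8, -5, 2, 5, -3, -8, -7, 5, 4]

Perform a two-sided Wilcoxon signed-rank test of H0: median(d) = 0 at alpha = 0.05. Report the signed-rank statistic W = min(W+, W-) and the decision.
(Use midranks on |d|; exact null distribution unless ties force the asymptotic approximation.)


Step 1: Drop any zero differences (none here) and take |d_i|.
|d| = [2, 8, 5, 2, 5, 3, 8, 7, 5, 4]
Step 2: Midrank |d_i| (ties get averaged ranks).
ranks: |2|->1.5, |8|->9.5, |5|->6, |2|->1.5, |5|->6, |3|->3, |8|->9.5, |7|->8, |5|->6, |4|->4
Step 3: Attach original signs; sum ranks with positive sign and with negative sign.
W+ = 1.5 + 1.5 + 6 + 6 + 4 = 19
W- = 9.5 + 6 + 3 + 9.5 + 8 = 36
(Check: W+ + W- = 55 should equal n(n+1)/2 = 55.)
Step 4: Test statistic W = min(W+, W-) = 19.
Step 5: Ties in |d|, so use the tie-corrected normal approximation.
        E[W] = n(n+1)/4 = 10*11/4 = 27.5.
        Tie groups: |d|=2 (t=2), |d|=5 (t=3), |d|=8 (t=2); sum(t^3 - t) = 36.
        Var[W] = n(n+1)(2n+1)/24 - sum(t^3-t)/48 = 2310/24 - 36/48 = 95.5.
        z = (W - E[W]) / sqrt(Var[W]) = (19 - 27.5) / 9.7724 = -0.8698.
        Two-sided p = 2*Phi(z) = 0.384412.
Step 6: alpha = 0.05. fail to reject H0.

W+ = 19, W- = 36, W = min = 19, p = 0.384412, fail to reject H0.


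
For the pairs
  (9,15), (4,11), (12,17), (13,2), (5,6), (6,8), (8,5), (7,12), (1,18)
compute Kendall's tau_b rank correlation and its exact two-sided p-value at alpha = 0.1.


Step 1: Enumerate the 36 unordered pairs (i,j) with i<j and classify each by sign(x_j-x_i) * sign(y_j-y_i).
  (1,2):dx=-5,dy=-4->C; (1,3):dx=+3,dy=+2->C; (1,4):dx=+4,dy=-13->D; (1,5):dx=-4,dy=-9->C
  (1,6):dx=-3,dy=-7->C; (1,7):dx=-1,dy=-10->C; (1,8):dx=-2,dy=-3->C; (1,9):dx=-8,dy=+3->D
  (2,3):dx=+8,dy=+6->C; (2,4):dx=+9,dy=-9->D; (2,5):dx=+1,dy=-5->D; (2,6):dx=+2,dy=-3->D
  (2,7):dx=+4,dy=-6->D; (2,8):dx=+3,dy=+1->C; (2,9):dx=-3,dy=+7->D; (3,4):dx=+1,dy=-15->D
  (3,5):dx=-7,dy=-11->C; (3,6):dx=-6,dy=-9->C; (3,7):dx=-4,dy=-12->C; (3,8):dx=-5,dy=-5->C
  (3,9):dx=-11,dy=+1->D; (4,5):dx=-8,dy=+4->D; (4,6):dx=-7,dy=+6->D; (4,7):dx=-5,dy=+3->D
  (4,8):dx=-6,dy=+10->D; (4,9):dx=-12,dy=+16->D; (5,6):dx=+1,dy=+2->C; (5,7):dx=+3,dy=-1->D
  (5,8):dx=+2,dy=+6->C; (5,9):dx=-4,dy=+12->D; (6,7):dx=+2,dy=-3->D; (6,8):dx=+1,dy=+4->C
  (6,9):dx=-5,dy=+10->D; (7,8):dx=-1,dy=+7->D; (7,9):dx=-7,dy=+13->D; (8,9):dx=-6,dy=+6->D
Step 2: C = 15, D = 21, total pairs = 36.
Step 3: tau = (C - D)/(n(n-1)/2) = (15 - 21)/36 = -0.166667.
Step 4: Exact two-sided p-value (enumerate n! = 362880 permutations of y under H0): p = 0.612202.
Step 5: alpha = 0.1. fail to reject H0.

tau_b = -0.1667 (C=15, D=21), p = 0.612202, fail to reject H0.


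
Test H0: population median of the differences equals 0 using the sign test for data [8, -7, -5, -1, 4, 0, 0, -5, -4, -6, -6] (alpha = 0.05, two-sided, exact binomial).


Step 1: Discard zero differences. Original n = 11; n_eff = number of nonzero differences = 9.
Nonzero differences (with sign): +8, -7, -5, -1, +4, -5, -4, -6, -6
Step 2: Count signs: positive = 2, negative = 7.
Step 3: Under H0: P(positive) = 0.5, so the number of positives S ~ Bin(9, 0.5).
Step 4: Two-sided exact p-value = sum of Bin(9,0.5) probabilities at or below the observed probability = 0.179688.
Step 5: alpha = 0.05. fail to reject H0.

n_eff = 9, pos = 2, neg = 7, p = 0.179688, fail to reject H0.


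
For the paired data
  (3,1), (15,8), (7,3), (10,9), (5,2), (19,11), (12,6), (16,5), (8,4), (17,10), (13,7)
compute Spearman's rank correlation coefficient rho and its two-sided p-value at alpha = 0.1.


Step 1: Rank x and y separately (midranks; no ties here).
rank(x): 3->1, 15->8, 7->3, 10->5, 5->2, 19->11, 12->6, 16->9, 8->4, 17->10, 13->7
rank(y): 1->1, 8->8, 3->3, 9->9, 2->2, 11->11, 6->6, 5->5, 4->4, 10->10, 7->7
Step 2: d_i = R_x(i) - R_y(i); compute d_i^2.
  (1-1)^2=0, (8-8)^2=0, (3-3)^2=0, (5-9)^2=16, (2-2)^2=0, (11-11)^2=0, (6-6)^2=0, (9-5)^2=16, (4-4)^2=0, (10-10)^2=0, (7-7)^2=0
sum(d^2) = 32.
Step 3: rho = 1 - 6*32 / (11*(11^2 - 1)) = 1 - 192/1320 = 0.854545.
Step 4: Under H0, t = rho * sqrt((n-2)/(1-rho^2)) = 4.9360 ~ t(9).
Step 5: Two-sided p-value from the t-distribution with 9 df = 0.000807.
Step 6: alpha = 0.1. reject H0.

rho = 0.8545, p = 0.000807, reject H0 at alpha = 0.1.


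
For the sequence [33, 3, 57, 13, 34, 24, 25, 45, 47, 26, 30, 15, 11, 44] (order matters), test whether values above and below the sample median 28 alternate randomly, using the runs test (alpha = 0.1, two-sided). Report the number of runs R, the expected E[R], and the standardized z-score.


Step 1: Compute median = 28; label A = above, B = below.
Labels in order: ABABABBAABABBA  (n_A = 7, n_B = 7)
Step 2: Count runs R = 11.
Step 3: Under H0 (random ordering), E[R] = 2*n_A*n_B/(n_A+n_B) + 1 = 2*7*7/14 + 1 = 8.0000.
        Var[R] = 2*n_A*n_B*(2*n_A*n_B - n_A - n_B) / ((n_A+n_B)^2 * (n_A+n_B-1)) = 8232/2548 = 3.2308.
        SD[R] = 1.7974.
Step 4: Continuity-corrected z = (R - 0.5 - E[R]) / SD[R] = (11 - 0.5 - 8.0000) / 1.7974 = 1.3909.
Step 5: Two-sided p-value via normal approximation = 2*(1 - Phi(|z|)) = 0.164264.
Step 6: alpha = 0.1. fail to reject H0.

R = 11, z = 1.3909, p = 0.164264, fail to reject H0.


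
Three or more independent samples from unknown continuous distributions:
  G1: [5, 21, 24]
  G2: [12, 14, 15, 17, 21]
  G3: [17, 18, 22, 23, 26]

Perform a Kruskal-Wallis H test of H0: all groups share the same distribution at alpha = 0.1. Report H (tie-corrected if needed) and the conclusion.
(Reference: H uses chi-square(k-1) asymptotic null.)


Step 1: Combine all N = 13 observations and assign midranks.
sorted (value, group, rank): (5,G1,1), (12,G2,2), (14,G2,3), (15,G2,4), (17,G2,5.5), (17,G3,5.5), (18,G3,7), (21,G1,8.5), (21,G2,8.5), (22,G3,10), (23,G3,11), (24,G1,12), (26,G3,13)
Step 2: Sum ranks within each group.
R_1 = 21.5 (n_1 = 3)
R_2 = 23 (n_2 = 5)
R_3 = 46.5 (n_3 = 5)
Step 3: H = 12/(N(N+1)) * sum(R_i^2/n_i) - 3(N+1)
     = 12/(13*14) * (21.5^2/3 + 23^2/5 + 46.5^2/5) - 3*14
     = 0.065934 * 692.333 - 42
     = 3.648352.
Step 4: Ties present; correction factor C = 1 - 12/(13^3 - 13) = 0.994505. Corrected H = 3.648352 / 0.994505 = 3.668508.
Step 5: Under H0, H ~ chi^2(2); p-value = 0.159733.
Step 6: alpha = 0.1. fail to reject H0.

H = 3.6685, df = 2, p = 0.159733, fail to reject H0.


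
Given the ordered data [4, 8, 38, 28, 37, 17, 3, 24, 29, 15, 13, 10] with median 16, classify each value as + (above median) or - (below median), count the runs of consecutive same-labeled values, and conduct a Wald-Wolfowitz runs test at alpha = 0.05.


Step 1: Compute median = 16; label A = above, B = below.
Labels in order: BBAAAABAABBB  (n_A = 6, n_B = 6)
Step 2: Count runs R = 5.
Step 3: Under H0 (random ordering), E[R] = 2*n_A*n_B/(n_A+n_B) + 1 = 2*6*6/12 + 1 = 7.0000.
        Var[R] = 2*n_A*n_B*(2*n_A*n_B - n_A - n_B) / ((n_A+n_B)^2 * (n_A+n_B-1)) = 4320/1584 = 2.7273.
        SD[R] = 1.6514.
Step 4: Continuity-corrected z = (R + 0.5 - E[R]) / SD[R] = (5 + 0.5 - 7.0000) / 1.6514 = -0.9083.
Step 5: Two-sided p-value via normal approximation = 2*(1 - Phi(|z|)) = 0.363722.
Step 6: alpha = 0.05. fail to reject H0.

R = 5, z = -0.9083, p = 0.363722, fail to reject H0.


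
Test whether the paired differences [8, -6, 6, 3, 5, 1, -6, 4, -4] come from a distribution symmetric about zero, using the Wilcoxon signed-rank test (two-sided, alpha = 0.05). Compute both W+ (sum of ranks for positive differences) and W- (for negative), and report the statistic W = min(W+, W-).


Step 1: Drop any zero differences (none here) and take |d_i|.
|d| = [8, 6, 6, 3, 5, 1, 6, 4, 4]
Step 2: Midrank |d_i| (ties get averaged ranks).
ranks: |8|->9, |6|->7, |6|->7, |3|->2, |5|->5, |1|->1, |6|->7, |4|->3.5, |4|->3.5
Step 3: Attach original signs; sum ranks with positive sign and with negative sign.
W+ = 9 + 7 + 2 + 5 + 1 + 3.5 = 27.5
W- = 7 + 7 + 3.5 = 17.5
(Check: W+ + W- = 45 should equal n(n+1)/2 = 45.)
Step 4: Test statistic W = min(W+, W-) = 17.5.
Step 5: Ties in |d|, so use the tie-corrected normal approximation.
        E[W] = n(n+1)/4 = 9*10/4 = 22.5.
        Tie groups: |d|=4 (t=2), |d|=6 (t=3); sum(t^3 - t) = 30.
        Var[W] = n(n+1)(2n+1)/24 - sum(t^3-t)/48 = 1710/24 - 30/48 = 70.625.
        z = (W - E[W]) / sqrt(Var[W]) = (17.5 - 22.5) / 8.4039 = -0.5950.
        Two-sided p = 2*Phi(z) = 0.551867.
Step 6: alpha = 0.05. fail to reject H0.

W+ = 27.5, W- = 17.5, W = min = 17.5, p = 0.551867, fail to reject H0.


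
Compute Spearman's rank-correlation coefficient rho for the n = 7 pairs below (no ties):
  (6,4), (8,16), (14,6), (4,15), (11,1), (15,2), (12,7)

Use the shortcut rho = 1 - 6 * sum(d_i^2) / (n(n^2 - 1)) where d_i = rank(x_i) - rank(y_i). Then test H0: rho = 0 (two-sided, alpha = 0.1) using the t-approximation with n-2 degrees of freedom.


Step 1: Rank x and y separately (midranks; no ties here).
rank(x): 6->2, 8->3, 14->6, 4->1, 11->4, 15->7, 12->5
rank(y): 4->3, 16->7, 6->4, 15->6, 1->1, 2->2, 7->5
Step 2: d_i = R_x(i) - R_y(i); compute d_i^2.
  (2-3)^2=1, (3-7)^2=16, (6-4)^2=4, (1-6)^2=25, (4-1)^2=9, (7-2)^2=25, (5-5)^2=0
sum(d^2) = 80.
Step 3: rho = 1 - 6*80 / (7*(7^2 - 1)) = 1 - 480/336 = -0.428571.
Step 4: Under H0, t = rho * sqrt((n-2)/(1-rho^2)) = -1.0607 ~ t(5).
Step 5: Two-sided p-value from the t-distribution with 5 df = 0.337368.
Step 6: alpha = 0.1. fail to reject H0.

rho = -0.4286, p = 0.337368, fail to reject H0 at alpha = 0.1.


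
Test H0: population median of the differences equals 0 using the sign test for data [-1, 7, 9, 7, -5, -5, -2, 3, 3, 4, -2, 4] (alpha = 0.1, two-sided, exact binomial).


Step 1: Discard zero differences. Original n = 12; n_eff = number of nonzero differences = 12.
Nonzero differences (with sign): -1, +7, +9, +7, -5, -5, -2, +3, +3, +4, -2, +4
Step 2: Count signs: positive = 7, negative = 5.
Step 3: Under H0: P(positive) = 0.5, so the number of positives S ~ Bin(12, 0.5).
Step 4: Two-sided exact p-value = sum of Bin(12,0.5) probabilities at or below the observed probability = 0.774414.
Step 5: alpha = 0.1. fail to reject H0.

n_eff = 12, pos = 7, neg = 5, p = 0.774414, fail to reject H0.


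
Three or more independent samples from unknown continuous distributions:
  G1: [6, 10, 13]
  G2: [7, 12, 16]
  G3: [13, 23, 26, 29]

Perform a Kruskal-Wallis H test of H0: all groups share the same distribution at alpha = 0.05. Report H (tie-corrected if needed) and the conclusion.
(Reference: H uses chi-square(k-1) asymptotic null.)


Step 1: Combine all N = 10 observations and assign midranks.
sorted (value, group, rank): (6,G1,1), (7,G2,2), (10,G1,3), (12,G2,4), (13,G1,5.5), (13,G3,5.5), (16,G2,7), (23,G3,8), (26,G3,9), (29,G3,10)
Step 2: Sum ranks within each group.
R_1 = 9.5 (n_1 = 3)
R_2 = 13 (n_2 = 3)
R_3 = 32.5 (n_3 = 4)
Step 3: H = 12/(N(N+1)) * sum(R_i^2/n_i) - 3(N+1)
     = 12/(10*11) * (9.5^2/3 + 13^2/3 + 32.5^2/4) - 3*11
     = 0.109091 * 350.479 - 33
     = 5.234091.
Step 4: Ties present; correction factor C = 1 - 6/(10^3 - 10) = 0.993939. Corrected H = 5.234091 / 0.993939 = 5.266006.
Step 5: Under H0, H ~ chi^2(2); p-value = 0.071862.
Step 6: alpha = 0.05. fail to reject H0.

H = 5.2660, df = 2, p = 0.071862, fail to reject H0.


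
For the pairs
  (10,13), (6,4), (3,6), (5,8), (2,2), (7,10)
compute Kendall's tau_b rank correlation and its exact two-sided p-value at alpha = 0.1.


Step 1: Enumerate the 15 unordered pairs (i,j) with i<j and classify each by sign(x_j-x_i) * sign(y_j-y_i).
  (1,2):dx=-4,dy=-9->C; (1,3):dx=-7,dy=-7->C; (1,4):dx=-5,dy=-5->C; (1,5):dx=-8,dy=-11->C
  (1,6):dx=-3,dy=-3->C; (2,3):dx=-3,dy=+2->D; (2,4):dx=-1,dy=+4->D; (2,5):dx=-4,dy=-2->C
  (2,6):dx=+1,dy=+6->C; (3,4):dx=+2,dy=+2->C; (3,5):dx=-1,dy=-4->C; (3,6):dx=+4,dy=+4->C
  (4,5):dx=-3,dy=-6->C; (4,6):dx=+2,dy=+2->C; (5,6):dx=+5,dy=+8->C
Step 2: C = 13, D = 2, total pairs = 15.
Step 3: tau = (C - D)/(n(n-1)/2) = (13 - 2)/15 = 0.733333.
Step 4: Exact two-sided p-value (enumerate n! = 720 permutations of y under H0): p = 0.055556.
Step 5: alpha = 0.1. reject H0.

tau_b = 0.7333 (C=13, D=2), p = 0.055556, reject H0.


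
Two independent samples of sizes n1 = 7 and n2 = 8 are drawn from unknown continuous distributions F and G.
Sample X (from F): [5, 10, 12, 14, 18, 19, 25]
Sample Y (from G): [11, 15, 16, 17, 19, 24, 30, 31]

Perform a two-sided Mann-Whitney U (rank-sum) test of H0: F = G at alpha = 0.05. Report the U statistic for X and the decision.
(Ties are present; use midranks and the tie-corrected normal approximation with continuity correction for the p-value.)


Step 1: Combine and sort all 15 observations; assign midranks.
sorted (value, group): (5,X), (10,X), (11,Y), (12,X), (14,X), (15,Y), (16,Y), (17,Y), (18,X), (19,X), (19,Y), (24,Y), (25,X), (30,Y), (31,Y)
ranks: 5->1, 10->2, 11->3, 12->4, 14->5, 15->6, 16->7, 17->8, 18->9, 19->10.5, 19->10.5, 24->12, 25->13, 30->14, 31->15
Step 2: Rank sum for X: R1 = 1 + 2 + 4 + 5 + 9 + 10.5 + 13 = 44.5.
Step 3: U_X = R1 - n1(n1+1)/2 = 44.5 - 7*8/2 = 44.5 - 28 = 16.5.
       U_Y = n1*n2 - U_X = 56 - 16.5 = 39.5.
Step 4: Ties are present, so use the tie-corrected normal approximation (with continuity correction) for the p-value.
Step 5: p-value = 0.202614; compare to alpha = 0.05. fail to reject H0.

U_X = 16.5, p = 0.202614, fail to reject H0 at alpha = 0.05.


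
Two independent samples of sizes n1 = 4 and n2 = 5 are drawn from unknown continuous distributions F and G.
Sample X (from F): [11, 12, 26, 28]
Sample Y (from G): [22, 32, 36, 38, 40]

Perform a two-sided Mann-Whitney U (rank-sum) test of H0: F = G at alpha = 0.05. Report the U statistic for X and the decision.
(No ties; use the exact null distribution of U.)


Step 1: Combine and sort all 9 observations; assign midranks.
sorted (value, group): (11,X), (12,X), (22,Y), (26,X), (28,X), (32,Y), (36,Y), (38,Y), (40,Y)
ranks: 11->1, 12->2, 22->3, 26->4, 28->5, 32->6, 36->7, 38->8, 40->9
Step 2: Rank sum for X: R1 = 1 + 2 + 4 + 5 = 12.
Step 3: U_X = R1 - n1(n1+1)/2 = 12 - 4*5/2 = 12 - 10 = 2.
       U_Y = n1*n2 - U_X = 20 - 2 = 18.
Step 4: No ties, so the exact null distribution of U (based on enumerating the C(9,4) = 126 equally likely rank assignments) gives the two-sided p-value.
Step 5: p-value = 0.063492; compare to alpha = 0.05. fail to reject H0.

U_X = 2, p = 0.063492, fail to reject H0 at alpha = 0.05.


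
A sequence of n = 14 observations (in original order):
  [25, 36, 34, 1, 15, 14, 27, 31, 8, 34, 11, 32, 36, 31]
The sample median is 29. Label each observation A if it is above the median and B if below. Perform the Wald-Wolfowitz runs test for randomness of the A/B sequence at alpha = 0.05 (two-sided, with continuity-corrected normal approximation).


Step 1: Compute median = 29; label A = above, B = below.
Labels in order: BAABBBBABABAAA  (n_A = 7, n_B = 7)
Step 2: Count runs R = 8.
Step 3: Under H0 (random ordering), E[R] = 2*n_A*n_B/(n_A+n_B) + 1 = 2*7*7/14 + 1 = 8.0000.
        Var[R] = 2*n_A*n_B*(2*n_A*n_B - n_A - n_B) / ((n_A+n_B)^2 * (n_A+n_B-1)) = 8232/2548 = 3.2308.
        SD[R] = 1.7974.
Step 4: R = E[R], so z = 0 with no continuity correction.
Step 5: Two-sided p-value via normal approximation = 2*(1 - Phi(|z|)) = 1.000000.
Step 6: alpha = 0.05. fail to reject H0.

R = 8, z = 0.0000, p = 1.000000, fail to reject H0.


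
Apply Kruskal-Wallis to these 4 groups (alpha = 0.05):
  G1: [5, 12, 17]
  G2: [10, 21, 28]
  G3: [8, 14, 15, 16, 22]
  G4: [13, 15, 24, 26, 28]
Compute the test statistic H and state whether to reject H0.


Step 1: Combine all N = 16 observations and assign midranks.
sorted (value, group, rank): (5,G1,1), (8,G3,2), (10,G2,3), (12,G1,4), (13,G4,5), (14,G3,6), (15,G3,7.5), (15,G4,7.5), (16,G3,9), (17,G1,10), (21,G2,11), (22,G3,12), (24,G4,13), (26,G4,14), (28,G2,15.5), (28,G4,15.5)
Step 2: Sum ranks within each group.
R_1 = 15 (n_1 = 3)
R_2 = 29.5 (n_2 = 3)
R_3 = 36.5 (n_3 = 5)
R_4 = 55 (n_4 = 5)
Step 3: H = 12/(N(N+1)) * sum(R_i^2/n_i) - 3(N+1)
     = 12/(16*17) * (15^2/3 + 29.5^2/3 + 36.5^2/5 + 55^2/5) - 3*17
     = 0.044118 * 1236.53 - 51
     = 3.552941.
Step 4: Ties present; correction factor C = 1 - 12/(16^3 - 16) = 0.997059. Corrected H = 3.552941 / 0.997059 = 3.563422.
Step 5: Under H0, H ~ chi^2(3); p-value = 0.312629.
Step 6: alpha = 0.05. fail to reject H0.

H = 3.5634, df = 3, p = 0.312629, fail to reject H0.


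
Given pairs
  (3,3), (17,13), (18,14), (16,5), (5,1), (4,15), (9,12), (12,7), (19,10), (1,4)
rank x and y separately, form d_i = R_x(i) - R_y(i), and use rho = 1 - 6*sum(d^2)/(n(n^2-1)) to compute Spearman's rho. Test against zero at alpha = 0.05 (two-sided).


Step 1: Rank x and y separately (midranks; no ties here).
rank(x): 3->2, 17->8, 18->9, 16->7, 5->4, 4->3, 9->5, 12->6, 19->10, 1->1
rank(y): 3->2, 13->8, 14->9, 5->4, 1->1, 15->10, 12->7, 7->5, 10->6, 4->3
Step 2: d_i = R_x(i) - R_y(i); compute d_i^2.
  (2-2)^2=0, (8-8)^2=0, (9-9)^2=0, (7-4)^2=9, (4-1)^2=9, (3-10)^2=49, (5-7)^2=4, (6-5)^2=1, (10-6)^2=16, (1-3)^2=4
sum(d^2) = 92.
Step 3: rho = 1 - 6*92 / (10*(10^2 - 1)) = 1 - 552/990 = 0.442424.
Step 4: Under H0, t = rho * sqrt((n-2)/(1-rho^2)) = 1.3954 ~ t(8).
Step 5: Two-sided p-value from the t-distribution with 8 df = 0.200423.
Step 6: alpha = 0.05. fail to reject H0.

rho = 0.4424, p = 0.200423, fail to reject H0 at alpha = 0.05.


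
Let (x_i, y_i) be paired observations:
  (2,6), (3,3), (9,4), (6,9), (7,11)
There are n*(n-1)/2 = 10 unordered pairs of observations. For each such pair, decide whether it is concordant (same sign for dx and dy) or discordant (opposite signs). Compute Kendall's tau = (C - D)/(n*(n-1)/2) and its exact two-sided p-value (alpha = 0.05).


Step 1: Enumerate the 10 unordered pairs (i,j) with i<j and classify each by sign(x_j-x_i) * sign(y_j-y_i).
  (1,2):dx=+1,dy=-3->D; (1,3):dx=+7,dy=-2->D; (1,4):dx=+4,dy=+3->C; (1,5):dx=+5,dy=+5->C
  (2,3):dx=+6,dy=+1->C; (2,4):dx=+3,dy=+6->C; (2,5):dx=+4,dy=+8->C; (3,4):dx=-3,dy=+5->D
  (3,5):dx=-2,dy=+7->D; (4,5):dx=+1,dy=+2->C
Step 2: C = 6, D = 4, total pairs = 10.
Step 3: tau = (C - D)/(n(n-1)/2) = (6 - 4)/10 = 0.200000.
Step 4: Exact two-sided p-value (enumerate n! = 120 permutations of y under H0): p = 0.816667.
Step 5: alpha = 0.05. fail to reject H0.

tau_b = 0.2000 (C=6, D=4), p = 0.816667, fail to reject H0.


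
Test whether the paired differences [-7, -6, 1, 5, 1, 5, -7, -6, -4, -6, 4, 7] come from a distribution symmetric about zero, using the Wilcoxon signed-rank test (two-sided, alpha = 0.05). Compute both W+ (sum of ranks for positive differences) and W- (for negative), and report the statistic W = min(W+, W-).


Step 1: Drop any zero differences (none here) and take |d_i|.
|d| = [7, 6, 1, 5, 1, 5, 7, 6, 4, 6, 4, 7]
Step 2: Midrank |d_i| (ties get averaged ranks).
ranks: |7|->11, |6|->8, |1|->1.5, |5|->5.5, |1|->1.5, |5|->5.5, |7|->11, |6|->8, |4|->3.5, |6|->8, |4|->3.5, |7|->11
Step 3: Attach original signs; sum ranks with positive sign and with negative sign.
W+ = 1.5 + 5.5 + 1.5 + 5.5 + 3.5 + 11 = 28.5
W- = 11 + 8 + 11 + 8 + 3.5 + 8 = 49.5
(Check: W+ + W- = 78 should equal n(n+1)/2 = 78.)
Step 4: Test statistic W = min(W+, W-) = 28.5.
Step 5: Ties in |d|, so use the tie-corrected normal approximation.
        E[W] = n(n+1)/4 = 12*13/4 = 39.
        Tie groups: |d|=1 (t=2), |d|=4 (t=2), |d|=5 (t=2), |d|=6 (t=3), |d|=7 (t=3); sum(t^3 - t) = 66.
        Var[W] = n(n+1)(2n+1)/24 - sum(t^3-t)/48 = 3900/24 - 66/48 = 161.125.
        z = (W - E[W]) / sqrt(Var[W]) = (28.5 - 39) / 12.6935 = -0.8272.
        Two-sided p = 2*Phi(z) = 0.408127.
Step 6: alpha = 0.05. fail to reject H0.

W+ = 28.5, W- = 49.5, W = min = 28.5, p = 0.408127, fail to reject H0.


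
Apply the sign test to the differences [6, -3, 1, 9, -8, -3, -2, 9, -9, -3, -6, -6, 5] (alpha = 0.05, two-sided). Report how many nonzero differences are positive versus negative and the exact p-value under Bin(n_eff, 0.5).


Step 1: Discard zero differences. Original n = 13; n_eff = number of nonzero differences = 13.
Nonzero differences (with sign): +6, -3, +1, +9, -8, -3, -2, +9, -9, -3, -6, -6, +5
Step 2: Count signs: positive = 5, negative = 8.
Step 3: Under H0: P(positive) = 0.5, so the number of positives S ~ Bin(13, 0.5).
Step 4: Two-sided exact p-value = sum of Bin(13,0.5) probabilities at or below the observed probability = 0.581055.
Step 5: alpha = 0.05. fail to reject H0.

n_eff = 13, pos = 5, neg = 8, p = 0.581055, fail to reject H0.
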